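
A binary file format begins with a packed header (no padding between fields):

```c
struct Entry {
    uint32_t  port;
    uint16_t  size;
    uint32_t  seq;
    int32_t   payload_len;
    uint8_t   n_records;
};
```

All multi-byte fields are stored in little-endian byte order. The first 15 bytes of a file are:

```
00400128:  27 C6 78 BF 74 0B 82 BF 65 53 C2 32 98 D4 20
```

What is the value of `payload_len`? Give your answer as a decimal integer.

`payload_len` follows `port` (4 B), `size` (2 B), `seq` (4 B), so it starts at offset 4 + 2 + 4 = 10 and occupies 4 bytes.
Bytes at offsets 10..13: C2 32 98 D4.
Little-endian: lowest address holds the least-significant byte.
Reassemble most-significant byte first: D4 98 32 C2 → 0xD49832C2.
Top bit is set, so as a signed 32-bit value this is 0xD49832C2 − 2^32 = -728223038.

-728223038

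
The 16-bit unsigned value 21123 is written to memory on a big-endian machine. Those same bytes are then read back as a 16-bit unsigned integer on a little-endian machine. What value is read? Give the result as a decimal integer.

33618

21123 in 16-bit hexadecimal is 0x5283.
Stored big-endian, the bytes at ascending addresses are 52 83.
Read back as little-endian, the first byte is least significant, giving 0x8352.
0x8352 = 33618.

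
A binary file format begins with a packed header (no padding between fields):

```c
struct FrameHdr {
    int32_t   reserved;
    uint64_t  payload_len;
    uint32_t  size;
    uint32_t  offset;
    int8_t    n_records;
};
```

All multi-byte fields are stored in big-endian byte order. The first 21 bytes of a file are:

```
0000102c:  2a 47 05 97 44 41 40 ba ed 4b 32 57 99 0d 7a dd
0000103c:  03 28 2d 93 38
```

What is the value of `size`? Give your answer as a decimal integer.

2567797469

`size` follows `reserved` (4 B), `payload_len` (8 B), so it starts at offset 4 + 8 = 12 and occupies 4 bytes.
Bytes at offsets 12..15: 99 0D 7A DD.
Big-endian stores the most-significant byte at the lowest address.
The bytes are already most-significant first: 0x990D7ADD.
0x990D7ADD = 2567797469.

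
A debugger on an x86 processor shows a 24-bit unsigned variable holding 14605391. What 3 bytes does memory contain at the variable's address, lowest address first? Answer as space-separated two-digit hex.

14605391 in hexadecimal, padded to 24 bits, is 0xDEDC4F.
Split into bytes (most-significant first): DE DC 4F.
In little-endian order the low byte comes first in memory.
So at ascending addresses the bytes are 4F DC DE.

4F DC DE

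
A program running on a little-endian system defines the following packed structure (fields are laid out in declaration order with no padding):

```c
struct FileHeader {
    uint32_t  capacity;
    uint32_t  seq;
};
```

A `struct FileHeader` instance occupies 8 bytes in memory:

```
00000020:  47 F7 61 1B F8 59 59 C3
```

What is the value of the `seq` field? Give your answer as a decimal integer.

3277412856

`seq` follows `capacity` (4 bytes), so it starts at byte offset 4 and occupies 4 bytes.
Bytes at offsets 4..7: F8 59 59 C3.
In little-endian order the low byte comes first in memory.
Reassemble most-significant byte first: C3 59 59 F8 → 0xC35959F8.
0xC35959F8 = 3277412856.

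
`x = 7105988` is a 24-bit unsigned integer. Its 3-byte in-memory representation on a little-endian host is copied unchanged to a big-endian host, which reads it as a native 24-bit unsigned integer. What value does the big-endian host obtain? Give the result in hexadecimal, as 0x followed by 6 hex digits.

7105988 in 24-bit hexadecimal is 0x6C6DC4.
Stored little-endian, the bytes at ascending addresses are C4 6D 6C.
Read back as big-endian, the last byte is least significant, giving 0xC46D6C.

0xC46D6C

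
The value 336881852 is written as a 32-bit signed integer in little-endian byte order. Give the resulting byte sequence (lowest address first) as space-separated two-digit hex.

BC 68 14 14

336881852 in hexadecimal, padded to 32 bits, is 0x141468BC.
Split into bytes (most-significant first): 14 14 68 BC.
Little-endian: lowest address holds the least-significant byte.
So at ascending addresses the bytes are BC 68 14 14.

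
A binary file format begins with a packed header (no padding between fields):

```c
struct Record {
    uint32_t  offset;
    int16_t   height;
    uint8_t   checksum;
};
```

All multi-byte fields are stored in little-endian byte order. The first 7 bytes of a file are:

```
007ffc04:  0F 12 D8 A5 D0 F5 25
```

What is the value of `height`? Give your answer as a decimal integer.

-2608

`height` follows `offset` (4 bytes), so it starts at byte offset 4 and occupies 2 bytes.
Bytes at offsets 4..5: D0 F5.
Little-endian stores the least-significant byte at the lowest address.
Reassemble most-significant byte first: F5 D0 → 0xF5D0.
Top bit is set, so as a signed 16-bit value this is 0xF5D0 − 2^16 = -2608.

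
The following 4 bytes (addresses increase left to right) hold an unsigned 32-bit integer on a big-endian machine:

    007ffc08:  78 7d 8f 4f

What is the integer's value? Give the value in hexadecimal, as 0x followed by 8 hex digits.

0x787D8F4F

In big-endian order the high byte comes first in memory.
The bytes are already most-significant first: 0x787D8F4F.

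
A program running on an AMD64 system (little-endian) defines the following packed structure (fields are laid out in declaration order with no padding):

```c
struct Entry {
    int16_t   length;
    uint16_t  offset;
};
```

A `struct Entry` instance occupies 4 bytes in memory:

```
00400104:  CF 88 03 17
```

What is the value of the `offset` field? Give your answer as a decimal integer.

`offset` follows `length` (2 bytes), so it starts at byte offset 2 and occupies 2 bytes.
Bytes at offsets 2..3: 03 17.
Little-endian: lowest address holds the least-significant byte.
Reassemble most-significant byte first: 17 03 → 0x1703.
0x1703 = 5891.

5891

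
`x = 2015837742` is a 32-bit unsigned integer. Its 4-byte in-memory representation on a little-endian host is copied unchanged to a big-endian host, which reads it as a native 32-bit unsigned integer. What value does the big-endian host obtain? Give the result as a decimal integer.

2015837742 in 32-bit hexadecimal is 0x78273E2E.
Stored little-endian, the bytes at ascending addresses are 2E 3E 27 78.
Read back as big-endian, the last byte is least significant, giving 0x2E3E2778.
0x2E3E2778 = 775825272.

775825272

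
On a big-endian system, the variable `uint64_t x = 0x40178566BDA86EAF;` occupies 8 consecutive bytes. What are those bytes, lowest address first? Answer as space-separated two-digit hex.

40 17 85 66 BD A8 6E AF

Split into bytes (most-significant first): 40 17 85 66 BD A8 6E AF.
Big-endian stores the most-significant byte at the lowest address.
So the memory order matches the most-significant-first order: 40 17 85 66 BD A8 6E AF.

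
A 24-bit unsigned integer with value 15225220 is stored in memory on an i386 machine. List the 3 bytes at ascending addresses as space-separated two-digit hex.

15225220 in hexadecimal, padded to 24 bits, is 0xE85184.
Split into bytes (most-significant first): E8 51 84.
Little-endian: lowest address holds the least-significant byte.
So at ascending addresses the bytes are 84 51 E8.

84 51 E8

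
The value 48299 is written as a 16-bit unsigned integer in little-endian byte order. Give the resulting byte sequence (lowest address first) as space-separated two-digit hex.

48299 in hexadecimal, padded to 16 bits, is 0xBCAB.
Split into bytes (most-significant first): BC AB.
In little-endian order the low byte comes first in memory.
So at ascending addresses the bytes are AB BC.

AB BC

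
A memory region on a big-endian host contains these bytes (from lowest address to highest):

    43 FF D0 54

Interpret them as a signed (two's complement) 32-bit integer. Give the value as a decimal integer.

Big-endian: lowest address holds the most-significant byte.
The bytes are already most-significant first: 0x43FFD054.
0x43FFD054 = 1140838484.

1140838484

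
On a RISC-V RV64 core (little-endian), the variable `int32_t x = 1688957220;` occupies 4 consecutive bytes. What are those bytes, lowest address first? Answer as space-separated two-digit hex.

1688957220 in hexadecimal, padded to 32 bits, is 0x64AB7124.
Split into bytes (most-significant first): 64 AB 71 24.
Little-endian stores the least-significant byte at the lowest address.
So at ascending addresses the bytes are 24 71 AB 64.

24 71 AB 64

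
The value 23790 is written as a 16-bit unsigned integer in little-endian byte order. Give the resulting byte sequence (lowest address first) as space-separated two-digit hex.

EE 5C

23790 in hexadecimal, padded to 16 bits, is 0x5CEE.
Split into bytes (most-significant first): 5C EE.
Little-endian: lowest address holds the least-significant byte.
So at ascending addresses the bytes are EE 5C.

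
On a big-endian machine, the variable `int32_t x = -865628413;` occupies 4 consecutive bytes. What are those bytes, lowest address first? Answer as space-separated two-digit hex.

CC 67 8F 03

Two's complement of -865628413 in 32 bits: 865628413 = 0x339870FD; invert → 0xCC678F02; add 1 → 0xCC678F03.
Split into bytes (most-significant first): CC 67 8F 03.
Big-endian stores the most-significant byte at the lowest address.
So the memory order matches the most-significant-first order: CC 67 8F 03.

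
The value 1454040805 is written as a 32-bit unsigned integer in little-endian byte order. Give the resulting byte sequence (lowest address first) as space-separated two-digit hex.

E5 E6 AA 56

1454040805 in hexadecimal, padded to 32 bits, is 0x56AAE6E5.
Split into bytes (most-significant first): 56 AA E6 E5.
In little-endian order the low byte comes first in memory.
So at ascending addresses the bytes are E5 E6 AA 56.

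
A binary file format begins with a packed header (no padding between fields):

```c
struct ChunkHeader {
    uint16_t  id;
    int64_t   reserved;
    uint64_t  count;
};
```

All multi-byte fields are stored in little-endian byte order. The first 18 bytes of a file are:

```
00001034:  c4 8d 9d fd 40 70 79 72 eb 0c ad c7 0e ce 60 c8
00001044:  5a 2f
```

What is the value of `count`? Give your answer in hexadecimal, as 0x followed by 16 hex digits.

`count` follows `id` (2 B), `reserved` (8 B), so it starts at offset 2 + 8 = 10 and occupies 8 bytes.
Bytes at offsets 10..17: AD C7 0E CE 60 C8 5A 2F.
Little-endian stores the least-significant byte at the lowest address.
Reassemble most-significant byte first: 2F 5A C8 60 CE 0E C7 AD → 0x2F5AC860CE0EC7AD.

0x2F5AC860CE0EC7AD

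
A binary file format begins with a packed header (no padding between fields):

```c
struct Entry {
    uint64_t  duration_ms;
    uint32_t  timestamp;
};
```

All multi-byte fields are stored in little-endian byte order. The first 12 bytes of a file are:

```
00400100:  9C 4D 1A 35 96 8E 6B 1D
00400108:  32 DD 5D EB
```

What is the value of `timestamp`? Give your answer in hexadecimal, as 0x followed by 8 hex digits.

`timestamp` follows `duration_ms` (8 bytes), so it starts at byte offset 8 and occupies 4 bytes.
Bytes at offsets 8..11: 32 DD 5D EB.
Little-endian stores the least-significant byte at the lowest address.
Reassemble most-significant byte first: EB 5D DD 32 → 0xEB5DDD32.

0xEB5DDD32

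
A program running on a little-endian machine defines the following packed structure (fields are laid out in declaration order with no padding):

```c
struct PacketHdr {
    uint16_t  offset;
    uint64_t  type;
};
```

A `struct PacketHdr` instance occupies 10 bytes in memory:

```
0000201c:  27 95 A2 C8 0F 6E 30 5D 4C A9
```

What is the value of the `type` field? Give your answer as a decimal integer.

`type` follows `offset` (2 bytes), so it starts at byte offset 2 and occupies 8 bytes.
Bytes at offsets 2..9: A2 C8 0F 6E 30 5D 4C A9.
Little-endian: lowest address holds the least-significant byte.
Reassemble most-significant byte first: A9 4C 5D 30 6E 0F C8 A2 → 0xA94C5D306E0FC8A2.
0xA94C5D306E0FC8A2 = 12199227953226172578.

12199227953226172578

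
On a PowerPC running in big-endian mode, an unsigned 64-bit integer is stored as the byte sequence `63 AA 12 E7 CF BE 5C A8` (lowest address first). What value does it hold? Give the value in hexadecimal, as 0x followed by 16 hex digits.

0x63AA12E7CFBE5CA8

Big-endian: lowest address holds the most-significant byte.
The bytes are already most-significant first: 0x63AA12E7CFBE5CA8.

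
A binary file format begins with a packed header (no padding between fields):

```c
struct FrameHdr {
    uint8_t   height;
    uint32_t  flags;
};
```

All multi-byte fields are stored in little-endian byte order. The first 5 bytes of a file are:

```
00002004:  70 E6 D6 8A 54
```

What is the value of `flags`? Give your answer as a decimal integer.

`flags` follows `height` (1 byte), so it starts at byte offset 1 and occupies 4 bytes.
Bytes at offsets 1..4: E6 D6 8A 54.
Little-endian: lowest address holds the least-significant byte.
Reassemble most-significant byte first: 54 8A D6 E6 → 0x548AD6E6.
0x548AD6E6 = 1418385126.

1418385126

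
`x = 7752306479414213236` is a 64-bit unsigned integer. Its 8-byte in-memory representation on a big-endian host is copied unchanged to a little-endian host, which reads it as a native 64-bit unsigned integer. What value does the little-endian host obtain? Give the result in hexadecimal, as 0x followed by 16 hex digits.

0x747A7167ABB9956B

7752306479414213236 in 64-bit hexadecimal is 0x6B95B9AB67717A74.
Stored big-endian, the bytes at ascending addresses are 6B 95 B9 AB 67 71 7A 74.
Read back as little-endian, the first byte is least significant, giving 0x747A7167ABB9956B.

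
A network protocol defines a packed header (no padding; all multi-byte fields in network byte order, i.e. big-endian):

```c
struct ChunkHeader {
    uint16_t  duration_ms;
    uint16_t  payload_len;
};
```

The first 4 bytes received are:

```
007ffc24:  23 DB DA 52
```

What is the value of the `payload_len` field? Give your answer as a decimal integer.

55890

`payload_len` follows `duration_ms` (2 bytes), so it starts at byte offset 2 and occupies 2 bytes.
Bytes at offsets 2..3: DA 52.
In big-endian order the high byte comes first in memory.
The bytes are already most-significant first: 0xDA52.
0xDA52 = 55890.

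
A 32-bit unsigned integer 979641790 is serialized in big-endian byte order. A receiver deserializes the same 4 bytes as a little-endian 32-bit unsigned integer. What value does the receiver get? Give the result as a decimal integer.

979641790 in 32-bit hexadecimal is 0x3A6425BE.
Stored big-endian, the bytes at ascending addresses are 3A 64 25 BE.
Read back as little-endian, the first byte is least significant, giving 0xBE25643A.
0xBE25643A = 3190121530.

3190121530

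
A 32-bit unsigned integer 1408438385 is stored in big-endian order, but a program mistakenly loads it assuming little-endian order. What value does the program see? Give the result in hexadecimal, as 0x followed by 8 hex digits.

0x7110F353

1408438385 in 32-bit hexadecimal is 0x53F31071.
Stored big-endian, the bytes at ascending addresses are 53 F3 10 71.
Read back as little-endian, the first byte is least significant, giving 0x7110F353.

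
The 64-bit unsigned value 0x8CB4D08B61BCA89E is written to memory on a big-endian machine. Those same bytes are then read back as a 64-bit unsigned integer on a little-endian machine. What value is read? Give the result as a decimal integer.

Stored big-endian, the bytes at ascending addresses are 8C B4 D0 8B 61 BC A8 9E.
Read back as little-endian, the first byte is least significant, giving 0x9EA8BC618BD0B48C.
0x9EA8BC618BD0B48C = 11432594781223564428.

11432594781223564428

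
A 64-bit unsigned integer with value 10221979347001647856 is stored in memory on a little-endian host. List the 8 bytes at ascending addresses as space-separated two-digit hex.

10221979347001647856 in hexadecimal, padded to 64 bits, is 0x8DDBC40EC769A2F0.
Split into bytes (most-significant first): 8D DB C4 0E C7 69 A2 F0.
Little-endian: lowest address holds the least-significant byte.
So at ascending addresses the bytes are F0 A2 69 C7 0E C4 DB 8D.

F0 A2 69 C7 0E C4 DB 8D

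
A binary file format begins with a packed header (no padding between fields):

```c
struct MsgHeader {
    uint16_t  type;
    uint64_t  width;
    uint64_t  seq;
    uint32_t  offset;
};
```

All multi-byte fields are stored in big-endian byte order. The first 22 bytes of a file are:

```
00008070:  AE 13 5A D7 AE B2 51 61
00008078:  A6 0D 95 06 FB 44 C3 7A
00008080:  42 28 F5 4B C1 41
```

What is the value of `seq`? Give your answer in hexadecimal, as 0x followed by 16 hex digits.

`seq` follows `type` (2 B), `width` (8 B), so it starts at offset 2 + 8 = 10 and occupies 8 bytes.
Bytes at offsets 10..17: 95 06 FB 44 C3 7A 42 28.
Big-endian: lowest address holds the most-significant byte.
The bytes are already most-significant first: 0x9506FB44C37A4228.

0x9506FB44C37A4228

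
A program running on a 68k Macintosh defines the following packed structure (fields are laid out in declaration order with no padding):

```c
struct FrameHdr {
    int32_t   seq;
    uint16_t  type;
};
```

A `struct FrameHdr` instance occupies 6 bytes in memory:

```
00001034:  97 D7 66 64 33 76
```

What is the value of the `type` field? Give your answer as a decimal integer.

`type` follows `seq` (4 bytes), so it starts at byte offset 4 and occupies 2 bytes.
Bytes at offsets 4..5: 33 76.
Big-endian: lowest address holds the most-significant byte.
The bytes are already most-significant first: 0x3376.
0x3376 = 13174.

13174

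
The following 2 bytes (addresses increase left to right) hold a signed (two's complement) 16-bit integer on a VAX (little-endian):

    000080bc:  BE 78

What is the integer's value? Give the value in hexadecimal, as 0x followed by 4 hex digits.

In little-endian order the low byte comes first in memory.
Reassemble most-significant byte first: 78 BE → 0x78BE.

0x78BE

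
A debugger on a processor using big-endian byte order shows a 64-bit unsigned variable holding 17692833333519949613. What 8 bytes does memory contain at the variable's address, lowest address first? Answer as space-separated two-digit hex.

17692833333519949613 in hexadecimal, padded to 64 bits, is 0xF589922D1AA59F2D.
Split into bytes (most-significant first): F5 89 92 2D 1A A5 9F 2D.
In big-endian order the high byte comes first in memory.
So the memory order matches the most-significant-first order: F5 89 92 2D 1A A5 9F 2D.

F5 89 92 2D 1A A5 9F 2D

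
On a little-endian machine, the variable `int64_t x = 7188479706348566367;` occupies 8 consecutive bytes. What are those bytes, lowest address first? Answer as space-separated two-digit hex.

7188479706348566367 in hexadecimal, padded to 64 bits, is 0x63C29C34EC02B75F.
Split into bytes (most-significant first): 63 C2 9C 34 EC 02 B7 5F.
In little-endian order the low byte comes first in memory.
So at ascending addresses the bytes are 5F B7 02 EC 34 9C C2 63.

5F B7 02 EC 34 9C C2 63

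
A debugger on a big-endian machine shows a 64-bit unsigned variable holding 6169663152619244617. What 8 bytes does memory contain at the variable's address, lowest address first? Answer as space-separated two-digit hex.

55 9F 0B F2 F3 AF CC 49

6169663152619244617 in hexadecimal, padded to 64 bits, is 0x559F0BF2F3AFCC49.
Split into bytes (most-significant first): 55 9F 0B F2 F3 AF CC 49.
Big-endian stores the most-significant byte at the lowest address.
So the memory order matches the most-significant-first order: 55 9F 0B F2 F3 AF CC 49.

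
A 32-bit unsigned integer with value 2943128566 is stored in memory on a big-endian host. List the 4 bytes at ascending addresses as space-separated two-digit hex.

2943128566 in hexadecimal, padded to 32 bits, is 0xAF6C93F6.
Split into bytes (most-significant first): AF 6C 93 F6.
Big-endian stores the most-significant byte at the lowest address.
So the memory order matches the most-significant-first order: AF 6C 93 F6.

AF 6C 93 F6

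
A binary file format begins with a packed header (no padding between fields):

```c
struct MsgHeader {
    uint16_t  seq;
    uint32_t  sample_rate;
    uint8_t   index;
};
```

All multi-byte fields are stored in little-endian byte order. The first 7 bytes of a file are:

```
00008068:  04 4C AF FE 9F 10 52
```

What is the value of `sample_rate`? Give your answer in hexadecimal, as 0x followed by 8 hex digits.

0x109FFEAF

`sample_rate` follows `seq` (2 bytes), so it starts at byte offset 2 and occupies 4 bytes.
Bytes at offsets 2..5: AF FE 9F 10.
Little-endian: lowest address holds the least-significant byte.
Reassemble most-significant byte first: 10 9F FE AF → 0x109FFEAF.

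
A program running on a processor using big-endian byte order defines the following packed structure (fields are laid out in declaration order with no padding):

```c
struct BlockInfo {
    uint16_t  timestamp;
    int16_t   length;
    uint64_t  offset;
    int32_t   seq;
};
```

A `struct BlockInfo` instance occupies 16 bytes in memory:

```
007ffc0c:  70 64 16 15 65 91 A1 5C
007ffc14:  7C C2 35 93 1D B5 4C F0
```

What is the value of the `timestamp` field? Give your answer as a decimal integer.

28772

`timestamp` is the first field, at byte offset 0, occupying 2 bytes.
Bytes at offsets 0..1: 70 64.
Big-endian stores the most-significant byte at the lowest address.
The bytes are already most-significant first: 0x7064.
0x7064 = 28772.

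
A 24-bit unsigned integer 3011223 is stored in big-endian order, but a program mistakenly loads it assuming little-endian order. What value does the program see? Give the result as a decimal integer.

9957933

3011223 in 24-bit hexadecimal is 0x2DF297.
Stored big-endian, the bytes at ascending addresses are 2D F2 97.
Read back as little-endian, the first byte is least significant, giving 0x97F22D.
0x97F22D = 9957933.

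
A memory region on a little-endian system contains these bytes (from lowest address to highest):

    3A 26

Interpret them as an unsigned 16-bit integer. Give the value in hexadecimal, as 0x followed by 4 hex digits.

Little-endian stores the least-significant byte at the lowest address.
Reassemble most-significant byte first: 26 3A → 0x263A.

0x263A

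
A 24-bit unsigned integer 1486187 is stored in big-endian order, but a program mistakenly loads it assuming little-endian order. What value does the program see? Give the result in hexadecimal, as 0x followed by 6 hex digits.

1486187 in 24-bit hexadecimal is 0x16AD6B.
Stored big-endian, the bytes at ascending addresses are 16 AD 6B.
Read back as little-endian, the first byte is least significant, giving 0x6BAD16.

0x6BAD16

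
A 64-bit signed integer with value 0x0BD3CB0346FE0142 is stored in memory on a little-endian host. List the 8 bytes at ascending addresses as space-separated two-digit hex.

42 01 FE 46 03 CB D3 0B

Split into bytes (most-significant first): 0B D3 CB 03 46 FE 01 42.
Little-endian: lowest address holds the least-significant byte.
So at ascending addresses the bytes are 42 01 FE 46 03 CB D3 0B.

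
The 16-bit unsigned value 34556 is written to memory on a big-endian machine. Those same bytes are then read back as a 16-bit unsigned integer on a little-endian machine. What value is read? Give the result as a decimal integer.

34556 in 16-bit hexadecimal is 0x86FC.
Stored big-endian, the bytes at ascending addresses are 86 FC.
Read back as little-endian, the first byte is least significant, giving 0xFC86.
0xFC86 = 64646.

64646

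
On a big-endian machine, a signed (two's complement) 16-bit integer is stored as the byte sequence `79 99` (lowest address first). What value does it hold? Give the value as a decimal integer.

Big-endian stores the most-significant byte at the lowest address.
The bytes are already most-significant first: 0x7999.
0x7999 = 31129.

31129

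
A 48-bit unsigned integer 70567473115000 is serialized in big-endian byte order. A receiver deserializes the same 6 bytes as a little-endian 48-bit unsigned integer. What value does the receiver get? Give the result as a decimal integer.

132968601693760

70567473115000 in 48-bit hexadecimal is 0x402E452AEF78.
Stored big-endian, the bytes at ascending addresses are 40 2E 45 2A EF 78.
Read back as little-endian, the first byte is least significant, giving 0x78EF2A452E40.
0x78EF2A452E40 = 132968601693760.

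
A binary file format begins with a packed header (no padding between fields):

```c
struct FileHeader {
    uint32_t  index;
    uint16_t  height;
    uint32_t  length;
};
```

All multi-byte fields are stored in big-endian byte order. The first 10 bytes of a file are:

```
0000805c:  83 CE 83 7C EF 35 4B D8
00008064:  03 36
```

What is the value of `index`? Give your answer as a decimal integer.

`index` is the first field, at byte offset 0, occupying 4 bytes.
Bytes at offsets 0..3: 83 CE 83 7C.
In big-endian order the high byte comes first in memory.
The bytes are already most-significant first: 0x83CE837C.
0x83CE837C = 2211349372.

2211349372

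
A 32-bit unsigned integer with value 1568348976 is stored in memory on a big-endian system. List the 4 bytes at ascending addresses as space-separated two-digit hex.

1568348976 in hexadecimal, padded to 32 bits, is 0x5D7B1B30.
Split into bytes (most-significant first): 5D 7B 1B 30.
Big-endian stores the most-significant byte at the lowest address.
So the memory order matches the most-significant-first order: 5D 7B 1B 30.

5D 7B 1B 30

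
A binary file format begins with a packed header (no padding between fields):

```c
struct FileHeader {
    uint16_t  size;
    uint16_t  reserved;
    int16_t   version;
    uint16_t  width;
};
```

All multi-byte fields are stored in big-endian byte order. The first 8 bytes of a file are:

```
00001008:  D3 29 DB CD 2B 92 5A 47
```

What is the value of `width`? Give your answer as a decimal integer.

23111

`width` follows `size` (2 B), `reserved` (2 B), `version` (2 B), so it starts at offset 2 + 2 + 2 = 6 and occupies 2 bytes.
Bytes at offsets 6..7: 5A 47.
Big-endian: lowest address holds the most-significant byte.
The bytes are already most-significant first: 0x5A47.
0x5A47 = 23111.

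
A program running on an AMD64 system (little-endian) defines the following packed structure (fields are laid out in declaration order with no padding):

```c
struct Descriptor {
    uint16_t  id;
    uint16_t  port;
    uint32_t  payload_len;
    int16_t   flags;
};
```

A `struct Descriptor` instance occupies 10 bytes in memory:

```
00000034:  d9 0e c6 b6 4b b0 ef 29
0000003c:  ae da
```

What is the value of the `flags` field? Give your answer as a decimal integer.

-9554

`flags` follows `id` (2 B), `port` (2 B), `payload_len` (4 B), so it starts at offset 2 + 2 + 4 = 8 and occupies 2 bytes.
Bytes at offsets 8..9: AE DA.
Little-endian: lowest address holds the least-significant byte.
Reassemble most-significant byte first: DA AE → 0xDAAE.
Top bit is set, so as a signed 16-bit value this is 0xDAAE − 2^16 = -9554.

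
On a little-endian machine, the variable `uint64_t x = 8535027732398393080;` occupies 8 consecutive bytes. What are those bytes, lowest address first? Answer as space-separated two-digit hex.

8535027732398393080 in hexadecimal, padded to 64 bits, is 0x7672828089B6C6F8.
Split into bytes (most-significant first): 76 72 82 80 89 B6 C6 F8.
In little-endian order the low byte comes first in memory.
So at ascending addresses the bytes are F8 C6 B6 89 80 82 72 76.

F8 C6 B6 89 80 82 72 76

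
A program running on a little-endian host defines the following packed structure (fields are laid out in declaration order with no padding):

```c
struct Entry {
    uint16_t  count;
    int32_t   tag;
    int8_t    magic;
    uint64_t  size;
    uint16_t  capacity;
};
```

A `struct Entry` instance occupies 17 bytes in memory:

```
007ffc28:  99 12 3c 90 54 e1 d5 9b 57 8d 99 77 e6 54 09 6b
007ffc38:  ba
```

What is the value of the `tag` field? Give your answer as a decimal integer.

`tag` follows `count` (2 bytes), so it starts at byte offset 2 and occupies 4 bytes.
Bytes at offsets 2..5: 3C 90 54 E1.
In little-endian order the low byte comes first in memory.
Reassemble most-significant byte first: E1 54 90 3C → 0xE154903C.
Top bit is set, so as a signed 32-bit value this is 0xE154903C − 2^32 = -514551748.

-514551748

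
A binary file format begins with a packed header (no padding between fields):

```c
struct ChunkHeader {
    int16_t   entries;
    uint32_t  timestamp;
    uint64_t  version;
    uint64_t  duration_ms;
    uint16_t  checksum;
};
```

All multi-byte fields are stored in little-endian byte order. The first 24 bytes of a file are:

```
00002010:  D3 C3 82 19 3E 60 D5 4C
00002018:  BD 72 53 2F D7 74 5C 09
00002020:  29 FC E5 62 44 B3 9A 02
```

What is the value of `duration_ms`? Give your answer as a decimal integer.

12917558371123005788

`duration_ms` follows `entries` (2 B), `timestamp` (4 B), `version` (8 B), so it starts at offset 2 + 4 + 8 = 14 and occupies 8 bytes.
Bytes at offsets 14..21: 5C 09 29 FC E5 62 44 B3.
Little-endian stores the least-significant byte at the lowest address.
Reassemble most-significant byte first: B3 44 62 E5 FC 29 09 5C → 0xB34462E5FC29095C.
0xB34462E5FC29095C = 12917558371123005788.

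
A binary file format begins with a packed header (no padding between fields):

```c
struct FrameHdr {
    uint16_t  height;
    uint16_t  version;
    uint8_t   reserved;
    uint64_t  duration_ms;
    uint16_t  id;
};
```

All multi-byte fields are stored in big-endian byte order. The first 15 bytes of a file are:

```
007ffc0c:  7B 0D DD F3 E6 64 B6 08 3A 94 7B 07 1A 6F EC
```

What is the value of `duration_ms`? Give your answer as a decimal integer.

`duration_ms` follows `height` (2 B), `version` (2 B), `reserved` (1 B), so it starts at offset 2 + 2 + 1 = 5 and occupies 8 bytes.
Bytes at offsets 5..12: 64 B6 08 3A 94 7B 07 1A.
Big-endian: lowest address holds the most-significant byte.
The bytes are already most-significant first: 0x64B6083A947B071A.
0x64B6083A947B071A = 7256996897246349082.

7256996897246349082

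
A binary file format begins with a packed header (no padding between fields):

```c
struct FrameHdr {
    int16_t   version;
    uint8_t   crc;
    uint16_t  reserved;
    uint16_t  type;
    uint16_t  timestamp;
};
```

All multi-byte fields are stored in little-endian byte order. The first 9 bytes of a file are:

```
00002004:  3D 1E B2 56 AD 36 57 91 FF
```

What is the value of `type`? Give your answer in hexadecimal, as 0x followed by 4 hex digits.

`type` follows `version` (2 B), `crc` (1 B), `reserved` (2 B), so it starts at offset 2 + 1 + 2 = 5 and occupies 2 bytes.
Bytes at offsets 5..6: 36 57.
Little-endian stores the least-significant byte at the lowest address.
Reassemble most-significant byte first: 57 36 → 0x5736.

0x5736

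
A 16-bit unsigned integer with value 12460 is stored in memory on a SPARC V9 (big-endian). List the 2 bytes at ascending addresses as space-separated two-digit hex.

30 AC

12460 in hexadecimal, padded to 16 bits, is 0x30AC.
Split into bytes (most-significant first): 30 AC.
Big-endian: lowest address holds the most-significant byte.
So the memory order matches the most-significant-first order: 30 AC.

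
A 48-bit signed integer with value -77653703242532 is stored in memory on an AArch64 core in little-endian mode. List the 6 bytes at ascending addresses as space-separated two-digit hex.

DC 4C 9A D6 5F B9

Two's complement of -77653703242532 in 48 bits: 77653703242532 = 0x46A02965B324; invert → 0xB95FD69A4CDB; add 1 → 0xB95FD69A4CDC.
Split into bytes (most-significant first): B9 5F D6 9A 4C DC.
Little-endian: lowest address holds the least-significant byte.
So at ascending addresses the bytes are DC 4C 9A D6 5F B9.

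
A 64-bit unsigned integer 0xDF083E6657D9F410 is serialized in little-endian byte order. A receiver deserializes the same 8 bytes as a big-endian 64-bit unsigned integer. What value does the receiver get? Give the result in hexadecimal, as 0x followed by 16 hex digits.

Stored little-endian, the bytes at ascending addresses are 10 F4 D9 57 66 3E 08 DF.
Read back as big-endian, the last byte is least significant, giving 0x10F4D957663E08DF.

0x10F4D957663E08DF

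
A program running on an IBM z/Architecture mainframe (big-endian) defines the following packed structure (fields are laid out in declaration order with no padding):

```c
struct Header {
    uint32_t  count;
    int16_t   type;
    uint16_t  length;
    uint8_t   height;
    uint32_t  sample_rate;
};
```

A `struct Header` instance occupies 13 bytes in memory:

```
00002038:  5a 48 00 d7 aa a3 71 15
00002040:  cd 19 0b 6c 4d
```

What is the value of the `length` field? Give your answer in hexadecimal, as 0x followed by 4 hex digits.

`length` follows `count` (4 B), `type` (2 B), so it starts at offset 4 + 2 = 6 and occupies 2 bytes.
Bytes at offsets 6..7: 71 15.
Big-endian: lowest address holds the most-significant byte.
The bytes are already most-significant first: 0x7115.

0x7115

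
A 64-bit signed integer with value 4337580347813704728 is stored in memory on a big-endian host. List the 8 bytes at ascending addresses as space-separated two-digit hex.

3C 32 2E 58 48 26 B4 18

4337580347813704728 in hexadecimal, padded to 64 bits, is 0x3C322E584826B418.
Split into bytes (most-significant first): 3C 32 2E 58 48 26 B4 18.
In big-endian order the high byte comes first in memory.
So the memory order matches the most-significant-first order: 3C 32 2E 58 48 26 B4 18.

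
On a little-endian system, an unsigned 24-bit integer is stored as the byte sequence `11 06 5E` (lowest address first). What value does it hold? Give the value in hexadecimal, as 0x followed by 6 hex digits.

0x5E0611

In little-endian order the low byte comes first in memory.
Reassemble most-significant byte first: 5E 06 11 → 0x5E0611.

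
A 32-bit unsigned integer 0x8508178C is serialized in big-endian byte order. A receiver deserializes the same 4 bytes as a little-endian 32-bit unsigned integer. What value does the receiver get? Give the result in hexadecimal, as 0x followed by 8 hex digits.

0x8C170885

Stored big-endian, the bytes at ascending addresses are 85 08 17 8C.
Read back as little-endian, the first byte is least significant, giving 0x8C170885.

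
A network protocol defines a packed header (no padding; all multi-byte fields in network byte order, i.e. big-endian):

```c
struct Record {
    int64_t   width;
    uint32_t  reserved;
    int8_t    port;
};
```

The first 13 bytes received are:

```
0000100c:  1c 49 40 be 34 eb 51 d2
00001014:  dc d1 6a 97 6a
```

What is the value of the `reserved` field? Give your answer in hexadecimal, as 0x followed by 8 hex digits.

0xDCD16A97

`reserved` follows `width` (8 bytes), so it starts at byte offset 8 and occupies 4 bytes.
Bytes at offsets 8..11: DC D1 6A 97.
Big-endian stores the most-significant byte at the lowest address.
The bytes are already most-significant first: 0xDCD16A97.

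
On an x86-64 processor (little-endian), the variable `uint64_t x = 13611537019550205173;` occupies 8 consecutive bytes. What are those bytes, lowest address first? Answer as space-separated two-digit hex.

13611537019550205173 in hexadecimal, padded to 64 bits, is 0xBCE5E4CD615E84F5.
Split into bytes (most-significant first): BC E5 E4 CD 61 5E 84 F5.
In little-endian order the low byte comes first in memory.
So at ascending addresses the bytes are F5 84 5E 61 CD E4 E5 BC.

F5 84 5E 61 CD E4 E5 BC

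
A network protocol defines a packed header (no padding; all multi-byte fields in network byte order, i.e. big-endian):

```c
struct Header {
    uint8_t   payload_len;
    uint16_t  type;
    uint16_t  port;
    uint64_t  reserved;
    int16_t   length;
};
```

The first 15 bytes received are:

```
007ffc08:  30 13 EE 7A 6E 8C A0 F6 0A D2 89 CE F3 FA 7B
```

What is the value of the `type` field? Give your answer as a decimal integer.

`type` follows `payload_len` (1 byte), so it starts at byte offset 1 and occupies 2 bytes.
Bytes at offsets 1..2: 13 EE.
Big-endian stores the most-significant byte at the lowest address.
The bytes are already most-significant first: 0x13EE.
0x13EE = 5102.

5102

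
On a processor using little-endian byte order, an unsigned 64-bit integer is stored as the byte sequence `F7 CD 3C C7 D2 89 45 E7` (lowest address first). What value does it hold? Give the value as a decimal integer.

16664877534533176823

Little-endian stores the least-significant byte at the lowest address.
Reassemble most-significant byte first: E7 45 89 D2 C7 3C CD F7 → 0xE74589D2C73CCDF7.
0xE74589D2C73CCDF7 = 16664877534533176823.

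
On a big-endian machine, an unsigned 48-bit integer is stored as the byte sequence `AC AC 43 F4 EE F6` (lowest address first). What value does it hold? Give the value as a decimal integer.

In big-endian order the high byte comes first in memory.
The bytes are already most-significant first: 0xACAC43F4EEF6.
0xACAC43F4EEF6 = 189855874477814.

189855874477814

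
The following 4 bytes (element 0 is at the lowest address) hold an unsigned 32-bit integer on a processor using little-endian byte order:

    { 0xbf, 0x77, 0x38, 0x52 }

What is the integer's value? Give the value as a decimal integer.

Little-endian: lowest address holds the least-significant byte.
Reassemble most-significant byte first: 52 38 77 BF → 0x523877BF.
0x523877BF = 1379432383.

1379432383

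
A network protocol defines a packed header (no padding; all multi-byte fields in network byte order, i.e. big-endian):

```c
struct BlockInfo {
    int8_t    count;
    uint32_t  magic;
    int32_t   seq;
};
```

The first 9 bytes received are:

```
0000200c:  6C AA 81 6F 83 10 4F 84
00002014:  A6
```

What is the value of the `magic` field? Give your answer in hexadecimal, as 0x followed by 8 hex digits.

0xAA816F83

`magic` follows `count` (1 byte), so it starts at byte offset 1 and occupies 4 bytes.
Bytes at offsets 1..4: AA 81 6F 83.
Big-endian stores the most-significant byte at the lowest address.
The bytes are already most-significant first: 0xAA816F83.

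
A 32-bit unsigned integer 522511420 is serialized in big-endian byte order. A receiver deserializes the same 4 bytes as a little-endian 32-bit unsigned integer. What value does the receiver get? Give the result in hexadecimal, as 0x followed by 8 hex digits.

522511420 in 32-bit hexadecimal is 0x1F24E43C.
Stored big-endian, the bytes at ascending addresses are 1F 24 E4 3C.
Read back as little-endian, the first byte is least significant, giving 0x3CE4241F.

0x3CE4241F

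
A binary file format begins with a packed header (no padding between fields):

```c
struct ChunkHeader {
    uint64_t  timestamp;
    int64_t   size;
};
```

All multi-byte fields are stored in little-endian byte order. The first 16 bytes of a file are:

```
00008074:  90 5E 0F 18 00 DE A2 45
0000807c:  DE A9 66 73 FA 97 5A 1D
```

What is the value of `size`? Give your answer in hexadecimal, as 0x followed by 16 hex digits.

0x1D5A97FA7366A9DE

`size` follows `timestamp` (8 bytes), so it starts at byte offset 8 and occupies 8 bytes.
Bytes at offsets 8..15: DE A9 66 73 FA 97 5A 1D.
In little-endian order the low byte comes first in memory.
Reassemble most-significant byte first: 1D 5A 97 FA 73 66 A9 DE → 0x1D5A97FA7366A9DE.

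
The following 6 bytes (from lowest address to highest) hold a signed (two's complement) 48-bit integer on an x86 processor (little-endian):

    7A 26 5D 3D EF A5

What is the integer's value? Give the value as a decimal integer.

Little-endian stores the least-significant byte at the lowest address.
Reassemble most-significant byte first: A5 EF 3D 5D 26 7A → 0xA5EF3D5D267A.
Top bit is set, so as a signed 48-bit value this is 0xA5EF3D5D267A − 2^48 = -99028031428998.

-99028031428998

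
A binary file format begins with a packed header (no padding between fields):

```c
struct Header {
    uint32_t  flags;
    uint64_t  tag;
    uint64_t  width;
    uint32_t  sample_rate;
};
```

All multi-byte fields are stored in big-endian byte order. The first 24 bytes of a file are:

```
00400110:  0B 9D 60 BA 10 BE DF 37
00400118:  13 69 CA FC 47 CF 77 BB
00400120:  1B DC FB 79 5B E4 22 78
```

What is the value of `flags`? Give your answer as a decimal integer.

`flags` is the first field, at byte offset 0, occupying 4 bytes.
Bytes at offsets 0..3: 0B 9D 60 BA.
Big-endian stores the most-significant byte at the lowest address.
The bytes are already most-significant first: 0x0B9D60BA.
0x0B9D60BA = 194863290.

194863290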